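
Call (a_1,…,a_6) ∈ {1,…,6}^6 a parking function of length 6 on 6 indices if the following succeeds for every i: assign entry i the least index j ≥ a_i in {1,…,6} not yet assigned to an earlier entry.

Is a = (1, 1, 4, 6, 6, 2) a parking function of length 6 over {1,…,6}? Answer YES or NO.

NO

Rearranged: b = (1, 1, 2, 4, 6, 6).
  b_1=1 ≤ 1
  b_2=1 ≤ 2
  b_3=2 ≤ 3
  b_4=4 ≤ 4
  b_5=6 > 5
  fails at i=5 ⇒ NO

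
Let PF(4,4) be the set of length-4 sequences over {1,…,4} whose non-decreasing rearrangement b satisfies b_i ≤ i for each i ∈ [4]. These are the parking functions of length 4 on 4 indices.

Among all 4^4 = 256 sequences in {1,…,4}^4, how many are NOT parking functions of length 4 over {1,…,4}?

131

|PF(4,4)| = (5−4)·5^(4−1) = 1×125 = 125 [KW]
Check (3,4,3,4) → sorted (3,3,4,4): b_1=3>1, not a PF.
So 256 − 125 = 131 fail.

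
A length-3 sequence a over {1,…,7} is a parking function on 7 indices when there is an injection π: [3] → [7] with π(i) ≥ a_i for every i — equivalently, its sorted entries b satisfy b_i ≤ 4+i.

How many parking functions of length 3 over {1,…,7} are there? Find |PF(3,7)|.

320

|PF(3,7)| = (7+1−3)·(7+1)^{3−1} = 5×64 = 320 (Pollak)
E.g. (6,2,3) → sorted (2,3,6): b_i ≤ 4+i ∀i, a PF.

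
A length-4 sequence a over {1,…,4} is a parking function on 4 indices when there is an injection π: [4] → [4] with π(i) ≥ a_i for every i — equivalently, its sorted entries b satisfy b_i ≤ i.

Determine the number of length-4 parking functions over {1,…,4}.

125

|PF| = 1·5^3 = 1 · 125 = 125 (Konheim–Weiss)
One tuple (3,1,4,2) → sorted (1,2,3,4): b_i ≤ i ∀i, a PF.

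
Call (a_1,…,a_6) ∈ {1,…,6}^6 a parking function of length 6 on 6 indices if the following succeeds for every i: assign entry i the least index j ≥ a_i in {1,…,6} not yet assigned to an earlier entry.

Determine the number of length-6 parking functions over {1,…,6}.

|PF(6,6)| = (6−6+1)·(6+1)^(6−1) = 1×16807 = 16807 [KW]
E.g. (2,2,1,6,1,3) → sorted (1,1,2,2,3,6): b_i ≤ i ∀i, a PF.

16807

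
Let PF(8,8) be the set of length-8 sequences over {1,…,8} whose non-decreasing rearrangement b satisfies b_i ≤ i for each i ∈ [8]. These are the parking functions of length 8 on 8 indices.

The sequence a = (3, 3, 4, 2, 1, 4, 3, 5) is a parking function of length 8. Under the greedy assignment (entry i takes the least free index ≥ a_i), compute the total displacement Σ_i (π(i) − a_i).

11

Σπ = 8·9/2 = 36 (π permutes [8]); Σa = 3+3+4+2+1+4+3+5 = 25; disp = 36−25 = 11.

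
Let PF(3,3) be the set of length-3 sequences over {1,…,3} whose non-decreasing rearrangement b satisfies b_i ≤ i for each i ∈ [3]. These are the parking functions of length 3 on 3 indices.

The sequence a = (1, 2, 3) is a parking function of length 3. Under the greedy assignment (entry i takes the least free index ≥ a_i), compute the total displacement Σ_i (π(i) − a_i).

0

Σπ = 6 ({1..3} each once); Σa = 1+2+3 = 6; disp = 6−6 = 0.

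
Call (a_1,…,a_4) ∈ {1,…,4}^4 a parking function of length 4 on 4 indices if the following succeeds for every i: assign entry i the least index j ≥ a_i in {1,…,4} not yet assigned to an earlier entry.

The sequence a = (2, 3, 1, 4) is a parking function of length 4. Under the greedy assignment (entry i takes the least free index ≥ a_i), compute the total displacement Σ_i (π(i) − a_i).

Σπ = 4·5/2 = 10 (π permutes [4]); Σa = 2+3+1+4 = 10; disp = 10−10 = 0.

0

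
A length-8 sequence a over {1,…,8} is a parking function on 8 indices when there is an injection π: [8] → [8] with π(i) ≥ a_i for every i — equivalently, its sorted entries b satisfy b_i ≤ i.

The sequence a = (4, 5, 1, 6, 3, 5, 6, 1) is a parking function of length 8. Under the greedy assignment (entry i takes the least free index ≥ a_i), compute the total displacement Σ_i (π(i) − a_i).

Σπ(i) = 1+…+8 = 36; Σa = 4+5+1+6+3+5+6+1 = 31; disp = 36−31 = 5.

5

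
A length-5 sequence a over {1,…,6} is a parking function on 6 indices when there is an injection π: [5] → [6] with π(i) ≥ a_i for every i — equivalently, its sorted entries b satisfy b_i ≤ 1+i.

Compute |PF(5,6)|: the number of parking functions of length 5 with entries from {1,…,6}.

|PF(5,6)| = (6−5+1)·(6+1)^(5−1) = 2·2401 = 4802
E.g. (6,1,4,2,3) → sorted (1,2,3,4,6): b_i ≤ 1+i ∀i, a PF.

4802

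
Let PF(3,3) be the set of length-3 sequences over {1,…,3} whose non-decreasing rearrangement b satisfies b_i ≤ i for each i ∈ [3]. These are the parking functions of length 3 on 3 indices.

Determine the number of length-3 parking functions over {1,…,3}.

16

#PF = (3+1−3)·(3+1)^{3−1} = 1×16 = 16 (Konheim–Weiss)
E.g. (2,1,2) → sorted (1,2,2): b_i ≤ i ∀i, a PF.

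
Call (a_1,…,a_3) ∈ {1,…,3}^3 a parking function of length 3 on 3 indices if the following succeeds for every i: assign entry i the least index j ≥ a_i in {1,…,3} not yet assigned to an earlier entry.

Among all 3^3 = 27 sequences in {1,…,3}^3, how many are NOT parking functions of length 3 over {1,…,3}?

#PF = (3+1−3)·(3+1)^{3−1} = 1·16 = 16 (Pollak)
Example (3,2,2) → sorted (2,2,3): b_1=2>1, not a PF.
Total 27; non-PF = 27−16 = 11

11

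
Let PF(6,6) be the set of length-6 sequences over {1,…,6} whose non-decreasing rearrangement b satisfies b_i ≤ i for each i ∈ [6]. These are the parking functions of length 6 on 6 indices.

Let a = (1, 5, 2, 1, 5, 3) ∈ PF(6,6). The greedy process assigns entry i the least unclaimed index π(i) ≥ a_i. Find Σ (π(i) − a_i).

4

Σπ = 6·7/2 = 21 (π permutes [6]); Σa = 1+5+2+1+5+3 = 17; disp = 21−17 = 4.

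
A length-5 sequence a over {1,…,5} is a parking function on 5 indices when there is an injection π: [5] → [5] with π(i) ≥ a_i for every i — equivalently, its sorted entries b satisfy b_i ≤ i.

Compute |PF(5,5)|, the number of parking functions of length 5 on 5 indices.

#PF = (5−5+1)·(5+1)^(5−1) = 1·1296 = 1296 (Pollak)
Example (1,2,4,1,5) → sorted (1,1,2,4,5): b_i ≤ i ∀i, a PF.

1296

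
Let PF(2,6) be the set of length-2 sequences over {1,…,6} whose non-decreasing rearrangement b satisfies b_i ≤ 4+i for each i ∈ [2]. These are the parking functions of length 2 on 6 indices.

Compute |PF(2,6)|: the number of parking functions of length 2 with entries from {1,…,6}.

35

#PF = 5·7^1 = 5×7 = 35
E.g. (1,3) → sorted (1,3): b_i ≤ 4+i ∀i, a PF.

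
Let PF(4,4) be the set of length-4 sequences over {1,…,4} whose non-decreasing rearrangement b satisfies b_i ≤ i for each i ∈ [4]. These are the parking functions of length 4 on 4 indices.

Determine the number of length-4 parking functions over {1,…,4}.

#PF = (4+1−4)·(4+1)^{4−1} = 1×125 = 125 (Pollak)
Example (4,3,1,1) → sorted (1,1,3,4): b_i ≤ i ∀i, a PF.

125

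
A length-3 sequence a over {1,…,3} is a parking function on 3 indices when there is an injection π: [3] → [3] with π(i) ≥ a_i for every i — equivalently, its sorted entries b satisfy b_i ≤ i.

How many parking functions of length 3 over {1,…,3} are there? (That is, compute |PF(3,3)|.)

|PF| = 1·4^2 = 1×16 = 16 (Konheim–Weiss)
Check (1,1,2) → sorted (1,1,2): b_i ≤ i ∀i, a PF.

16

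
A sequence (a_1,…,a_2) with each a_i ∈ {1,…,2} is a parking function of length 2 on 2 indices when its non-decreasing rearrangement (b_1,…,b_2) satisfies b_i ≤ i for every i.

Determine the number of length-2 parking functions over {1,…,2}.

3

#PF = (3−2)·3^(2−1) = 1·3 = 3 [KW]
Check (1,2) → sorted (1,2): b_i ≤ i ∀i, a PF.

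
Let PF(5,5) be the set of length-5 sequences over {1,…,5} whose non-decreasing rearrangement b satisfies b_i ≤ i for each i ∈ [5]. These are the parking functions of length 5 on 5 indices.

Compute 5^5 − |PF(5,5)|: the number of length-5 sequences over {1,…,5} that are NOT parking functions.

|PF(5,5)| = (5−5+1)·(5+1)^(5−1) = 1·1296 = 1296 (Konheim–Weiss)
E.g. (5,5,4,2,4) → sorted (2,4,4,5,5): b_1=2>1, not a PF.
Total 3125; non-PF = 3125−1296 = 1829

1829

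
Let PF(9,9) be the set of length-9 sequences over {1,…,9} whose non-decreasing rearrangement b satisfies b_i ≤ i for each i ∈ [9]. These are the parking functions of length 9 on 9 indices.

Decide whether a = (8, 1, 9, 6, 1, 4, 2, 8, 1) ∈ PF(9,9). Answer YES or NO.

NO

Rearranged: b = (1, 1, 1, 2, 4, 6, 8, 8, 9).
  b_1=1 ≤ 1
  b_2=1 ≤ 2
  b_3=1 ≤ 3
  b_4=2 ≤ 4
  b_5=4 ≤ 5
  b_6=6 ≤ 6
  b_7=8 > 7
  fails at i=7 ⇒ NO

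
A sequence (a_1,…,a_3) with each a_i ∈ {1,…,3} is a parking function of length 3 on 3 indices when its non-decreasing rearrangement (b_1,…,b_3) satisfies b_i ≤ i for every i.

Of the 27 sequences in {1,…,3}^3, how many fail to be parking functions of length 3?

11

|PF| = (4−3)·4^(3−1) = 1·16 = 16 (Konheim–Weiss)
One tuple (3,2,3) → sorted (2,3,3): b_1=2>1, not a PF.
So 27 − 16 = 11 fail.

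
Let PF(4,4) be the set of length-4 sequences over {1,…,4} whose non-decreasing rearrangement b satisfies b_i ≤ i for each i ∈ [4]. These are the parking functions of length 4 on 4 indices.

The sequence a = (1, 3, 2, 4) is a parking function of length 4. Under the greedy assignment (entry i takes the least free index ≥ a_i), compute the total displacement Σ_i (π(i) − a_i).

Σπ = 4·5/2 = 10 (π permutes [4]); Σa = 1+3+2+4 = 10; disp = 10−10 = 0.

0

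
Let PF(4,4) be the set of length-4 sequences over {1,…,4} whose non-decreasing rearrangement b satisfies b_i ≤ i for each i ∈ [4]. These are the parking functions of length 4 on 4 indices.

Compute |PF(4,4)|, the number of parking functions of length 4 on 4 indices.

125

|PF(4,4)| = 1·5^3 = 1×125 = 125
Check (1,1,2,4) → sorted (1,1,2,4): b_i ≤ i ∀i, a PF.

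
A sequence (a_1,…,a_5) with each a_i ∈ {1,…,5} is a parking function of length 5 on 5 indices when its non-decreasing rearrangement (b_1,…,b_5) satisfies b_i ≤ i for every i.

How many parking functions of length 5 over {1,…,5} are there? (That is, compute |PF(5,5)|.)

1296

|PF| = (5+1−5)·(5+1)^{5−1} = 1 · 1296 = 1296
E.g. (1,4,2,4,3) → sorted (1,2,3,4,4): b_i ≤ i ∀i, a PF.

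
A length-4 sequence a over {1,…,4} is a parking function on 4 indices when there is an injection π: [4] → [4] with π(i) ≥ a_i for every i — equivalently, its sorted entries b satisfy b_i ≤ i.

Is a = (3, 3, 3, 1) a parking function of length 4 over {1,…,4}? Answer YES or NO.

Order a: b = (1, 3, 3, 3).
  b_1=1 ≤ 1
  b_2=3 > 2
  fails at i=2 ⇒ NO

NO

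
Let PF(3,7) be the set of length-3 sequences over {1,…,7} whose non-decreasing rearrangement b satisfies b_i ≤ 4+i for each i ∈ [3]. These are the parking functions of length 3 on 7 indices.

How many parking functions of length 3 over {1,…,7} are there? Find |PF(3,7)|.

#PF = (7+1−3)·(7+1)^{3−1} = 5·64 = 320
Check (1,5,6) → sorted (1,5,6): b_i ≤ 4+i ∀i, a PF.

320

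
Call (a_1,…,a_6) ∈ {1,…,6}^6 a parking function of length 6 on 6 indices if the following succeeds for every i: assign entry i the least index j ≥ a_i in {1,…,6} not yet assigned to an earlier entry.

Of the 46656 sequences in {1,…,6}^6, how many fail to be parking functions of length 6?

|PF(6,6)| = (6−6+1)·(6+1)^(6−1) = 1·16807 = 16807 [KW]
Example (6,5,2,2,6,6) → sorted (2,2,5,6,6,6): b_1=2>1, not a PF.
Total 46656; non-PF = 46656−16807 = 29849

29849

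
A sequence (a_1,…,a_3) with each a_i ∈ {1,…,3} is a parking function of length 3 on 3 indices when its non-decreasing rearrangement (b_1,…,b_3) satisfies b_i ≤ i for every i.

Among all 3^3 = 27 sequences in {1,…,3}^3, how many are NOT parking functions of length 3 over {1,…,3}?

Count = (4−3)·4^(3−1) = 1·16 = 16 [KW]
E.g. (3,3,2) → sorted (2,3,3): b_1=2>1, not a PF.
3^3 − 16 = 27 − 16 = 11

11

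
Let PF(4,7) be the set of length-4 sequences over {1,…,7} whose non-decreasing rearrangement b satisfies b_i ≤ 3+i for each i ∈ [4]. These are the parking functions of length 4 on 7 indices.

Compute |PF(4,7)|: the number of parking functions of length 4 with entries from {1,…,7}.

|PF| = 4·8^3 = 4 · 512 = 2048 (Konheim–Weiss)
Check (7,2,3,6) → sorted (2,3,6,7): b_i ≤ 3+i ∀i, a PF.

2048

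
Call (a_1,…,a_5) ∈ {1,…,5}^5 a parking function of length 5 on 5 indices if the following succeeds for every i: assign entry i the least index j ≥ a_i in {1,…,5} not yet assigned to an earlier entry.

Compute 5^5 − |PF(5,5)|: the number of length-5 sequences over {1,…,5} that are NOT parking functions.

1829

Count = 1·6^4 = 1×1296 = 1296 (Konheim–Weiss)
Check (5,2,4,3,4) → sorted (2,3,4,4,5): b_1=2>1, not a PF.
5^5 − 1296 = 3125 − 1296 = 1829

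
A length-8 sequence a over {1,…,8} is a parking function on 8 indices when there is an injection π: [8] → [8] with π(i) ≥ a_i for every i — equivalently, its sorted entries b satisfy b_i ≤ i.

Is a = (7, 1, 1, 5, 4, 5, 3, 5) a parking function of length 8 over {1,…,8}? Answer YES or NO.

Order a: b = (1, 1, 3, 4, 5, 5, 5, 7).
  b_1=1 ≤ 1
  b_2=1 ≤ 2
  b_3=3 ≤ 3
  b_4=4 ≤ 4
  b_5=5 ≤ 5
  b_6=5 ≤ 6
  b_7=5 ≤ 7
  b_8=7 ≤ 8
All bounds hold ⇒ YES

YES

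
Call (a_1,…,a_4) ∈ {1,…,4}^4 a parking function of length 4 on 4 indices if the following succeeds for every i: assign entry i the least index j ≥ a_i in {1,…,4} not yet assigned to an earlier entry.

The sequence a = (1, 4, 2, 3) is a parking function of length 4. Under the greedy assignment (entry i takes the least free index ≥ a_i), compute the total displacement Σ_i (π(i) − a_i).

0

Σπ(i) = 1+…+4 = 10; Σa = 1+4+2+3 = 10; disp = 10−10 = 0.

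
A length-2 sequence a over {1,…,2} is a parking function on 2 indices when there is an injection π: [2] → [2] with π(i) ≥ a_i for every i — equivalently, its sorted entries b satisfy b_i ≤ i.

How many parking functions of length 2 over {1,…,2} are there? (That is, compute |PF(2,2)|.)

|PF(2,2)| = (2+1−2)·(2+1)^{2−1} = 1 · 3 = 3
Check (2,1) → sorted (1,2): b_i ≤ i ∀i, a PF.

3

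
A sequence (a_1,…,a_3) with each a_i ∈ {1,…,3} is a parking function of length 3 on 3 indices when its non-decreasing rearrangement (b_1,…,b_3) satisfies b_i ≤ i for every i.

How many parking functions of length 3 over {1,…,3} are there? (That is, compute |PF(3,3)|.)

16

|PF| = 1·4^2 = 1×16 = 16 [KW]
One tuple (1,3,1) → sorted (1,1,3): b_i ≤ i ∀i, a PF.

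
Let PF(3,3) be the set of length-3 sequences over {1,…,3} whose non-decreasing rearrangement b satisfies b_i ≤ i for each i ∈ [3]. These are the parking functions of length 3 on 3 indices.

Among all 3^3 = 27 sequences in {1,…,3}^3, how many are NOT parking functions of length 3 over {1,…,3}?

11

|PF(3,3)| = (4−3)·4^(3−1) = 1 · 16 = 16
One tuple (3,3,2) → sorted (2,3,3): b_1=2>1, not a PF.
So 27 − 16 = 11 fail.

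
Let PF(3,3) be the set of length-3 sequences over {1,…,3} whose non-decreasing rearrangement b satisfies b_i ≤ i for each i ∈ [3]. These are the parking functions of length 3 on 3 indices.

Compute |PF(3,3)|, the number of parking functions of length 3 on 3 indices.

16

|PF| = (3−3+1)·(3+1)^(3−1) = 1·16 = 16
E.g. (1,3,1) → sorted (1,1,3): b_i ≤ i ∀i, a PF.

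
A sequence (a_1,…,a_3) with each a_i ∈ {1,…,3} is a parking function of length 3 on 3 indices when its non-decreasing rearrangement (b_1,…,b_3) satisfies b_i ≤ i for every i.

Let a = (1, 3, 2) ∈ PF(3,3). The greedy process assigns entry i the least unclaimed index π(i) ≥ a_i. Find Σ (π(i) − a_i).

0

Σπ = 3·4/2 = 6 (π permutes [3]); Σa = 1+3+2 = 6; disp = 6−6 = 0.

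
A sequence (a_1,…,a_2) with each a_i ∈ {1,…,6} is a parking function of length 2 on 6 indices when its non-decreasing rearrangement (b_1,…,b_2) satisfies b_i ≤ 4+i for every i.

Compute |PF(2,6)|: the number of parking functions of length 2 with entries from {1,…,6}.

Count = (6+1−2)·(6+1)^{2−1} = 5×7 = 35
One tuple (3,2) → sorted (2,3): b_i ≤ 4+i ∀i, a PF.

35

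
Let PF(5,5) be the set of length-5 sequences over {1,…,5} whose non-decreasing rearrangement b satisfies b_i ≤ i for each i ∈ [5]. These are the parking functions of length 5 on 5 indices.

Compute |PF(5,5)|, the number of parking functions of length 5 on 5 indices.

|PF| = (5+1−5)·(5+1)^{5−1} = 1×1296 = 1296
Example (1,2,4,1,4) → sorted (1,1,2,4,4): b_i ≤ i ∀i, a PF.

1296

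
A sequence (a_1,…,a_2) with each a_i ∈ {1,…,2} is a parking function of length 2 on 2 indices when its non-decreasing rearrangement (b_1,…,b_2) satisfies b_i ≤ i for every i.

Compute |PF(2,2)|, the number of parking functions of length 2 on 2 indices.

3

Count = (2−2+1)·(2+1)^(2−1) = 1 · 3 = 3 [KW]
One tuple (1,2) → sorted (1,2): b_i ≤ i ∀i, a PF.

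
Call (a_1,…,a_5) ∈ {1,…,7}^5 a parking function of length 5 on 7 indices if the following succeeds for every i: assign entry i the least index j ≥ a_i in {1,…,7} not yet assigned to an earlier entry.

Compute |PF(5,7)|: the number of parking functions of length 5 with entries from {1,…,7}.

|PF(5,7)| = (7+1−5)·(7+1)^{5−1} = 3 · 4096 = 12288
One tuple (1,4,4,4,6) → sorted (1,4,4,4,6): b_i ≤ 2+i ∀i, a PF.

12288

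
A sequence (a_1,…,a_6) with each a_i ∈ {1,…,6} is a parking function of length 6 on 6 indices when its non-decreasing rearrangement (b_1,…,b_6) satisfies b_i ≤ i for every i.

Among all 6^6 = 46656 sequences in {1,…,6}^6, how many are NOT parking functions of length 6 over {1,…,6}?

29849

|PF| = (6−6+1)·(6+1)^(6−1) = 1·16807 = 16807
Example (2,6,4,6,6,6) → sorted (2,4,6,6,6,6): b_1=2>1, not a PF.
6^6 − 16807 = 46656 − 16807 = 29849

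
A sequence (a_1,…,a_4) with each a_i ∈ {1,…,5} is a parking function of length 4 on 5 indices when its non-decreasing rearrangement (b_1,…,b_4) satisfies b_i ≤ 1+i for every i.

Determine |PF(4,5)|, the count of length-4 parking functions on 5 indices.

|PF| = 2·6^3 = 2·216 = 432 [KW]
E.g. (1,4,2,3) → sorted (1,2,3,4): b_i ≤ 1+i ∀i, a PF.

432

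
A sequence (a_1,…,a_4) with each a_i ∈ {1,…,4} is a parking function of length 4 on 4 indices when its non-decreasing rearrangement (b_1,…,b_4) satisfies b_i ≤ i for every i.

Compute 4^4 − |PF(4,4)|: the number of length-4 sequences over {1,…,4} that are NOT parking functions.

|PF(4,4)| = (5−4)·5^(4−1) = 1×125 = 125 (Pollak)
E.g. (3,4,3,2) → sorted (2,3,3,4): b_1=2>1, not a PF.
So 256 − 125 = 131 fail.

131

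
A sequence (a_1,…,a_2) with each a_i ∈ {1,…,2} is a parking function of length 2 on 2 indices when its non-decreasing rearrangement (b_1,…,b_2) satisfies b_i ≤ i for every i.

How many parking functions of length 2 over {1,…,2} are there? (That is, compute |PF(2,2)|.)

3

|PF| = (2−2+1)·(2+1)^(2−1) = 1·3 = 3 [KW]
Check (1,1) → sorted (1,1): b_i ≤ i ∀i, a PF.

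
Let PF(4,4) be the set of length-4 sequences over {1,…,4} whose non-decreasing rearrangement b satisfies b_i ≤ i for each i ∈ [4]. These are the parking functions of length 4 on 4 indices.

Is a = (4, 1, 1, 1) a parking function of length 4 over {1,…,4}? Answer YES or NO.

Rearranged: b = (1, 1, 1, 4).
  b_1=1 ≤ 1
  b_2=1 ≤ 2
  b_3=1 ≤ 3
  b_4=4 ≤ 4
All bounds hold ⇒ YES

YES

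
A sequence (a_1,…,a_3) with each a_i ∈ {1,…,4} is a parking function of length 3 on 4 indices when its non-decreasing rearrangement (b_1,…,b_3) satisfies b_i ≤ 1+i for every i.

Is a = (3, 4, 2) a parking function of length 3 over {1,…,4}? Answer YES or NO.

Rearranged: b = (2, 3, 4).
  b_1=2 ≤ 2
  b_2=3 ≤ 3
  b_3=4 ≤ 4
All bounds hold ⇒ YES

YES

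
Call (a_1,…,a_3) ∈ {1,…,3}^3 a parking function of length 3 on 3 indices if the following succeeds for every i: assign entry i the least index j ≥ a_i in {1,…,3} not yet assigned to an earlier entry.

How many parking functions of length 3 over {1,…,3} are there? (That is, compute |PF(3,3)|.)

16

Count = 1·4^2 = 1 · 16 = 16
Example (1,3,1) → sorted (1,1,3): b_i ≤ i ∀i, a PF.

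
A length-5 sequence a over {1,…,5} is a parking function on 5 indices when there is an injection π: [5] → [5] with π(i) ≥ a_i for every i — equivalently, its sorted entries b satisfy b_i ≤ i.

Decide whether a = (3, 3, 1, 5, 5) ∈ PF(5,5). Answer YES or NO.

NO

Order a: b = (1, 3, 3, 5, 5).
  b_1=1 ≤ 1
  b_2=3 > 2
  fails at i=2 ⇒ NO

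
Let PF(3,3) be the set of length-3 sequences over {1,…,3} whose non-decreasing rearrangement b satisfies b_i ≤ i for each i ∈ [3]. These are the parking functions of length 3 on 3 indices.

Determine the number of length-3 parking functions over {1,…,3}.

#PF = 1·4^2 = 1×16 = 16
One tuple (2,2,1) → sorted (1,2,2): b_i ≤ i ∀i, a PF.

16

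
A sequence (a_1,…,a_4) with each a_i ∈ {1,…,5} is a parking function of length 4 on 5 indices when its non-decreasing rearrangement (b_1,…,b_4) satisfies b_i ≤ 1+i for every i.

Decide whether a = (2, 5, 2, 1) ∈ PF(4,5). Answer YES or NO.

Order a: b = (1, 2, 2, 5).
  b_1=1 ≤ 2
  b_2=2 ≤ 3
  b_3=2 ≤ 4
  b_4=5 ≤ 5
All bounds hold ⇒ YES

YES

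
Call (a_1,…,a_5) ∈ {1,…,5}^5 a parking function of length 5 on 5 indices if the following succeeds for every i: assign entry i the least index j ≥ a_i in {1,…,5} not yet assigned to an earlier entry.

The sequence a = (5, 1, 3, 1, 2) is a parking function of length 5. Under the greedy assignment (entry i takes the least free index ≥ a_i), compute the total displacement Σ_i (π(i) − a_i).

Σπ = 5·6/2 = 15 (π permutes [5]); Σa = 5+1+3+1+2 = 12; disp = 15−12 = 3.

3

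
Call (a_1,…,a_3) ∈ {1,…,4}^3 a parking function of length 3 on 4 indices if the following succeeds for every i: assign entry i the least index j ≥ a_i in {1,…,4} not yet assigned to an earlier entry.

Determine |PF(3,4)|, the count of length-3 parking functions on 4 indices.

|PF(3,4)| = (4+1−3)·(4+1)^{3−1} = 2·25 = 50
One tuple (2,2,3) → sorted (2,2,3): b_i ≤ 1+i ∀i, a PF.

50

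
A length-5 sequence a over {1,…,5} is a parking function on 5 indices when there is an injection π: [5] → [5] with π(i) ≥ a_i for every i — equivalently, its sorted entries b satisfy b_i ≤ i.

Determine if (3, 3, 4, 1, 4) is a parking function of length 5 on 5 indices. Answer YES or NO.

Order a: b = (1, 3, 3, 4, 4).
  b_1=1 ≤ 1
  b_2=3 > 2
  fails at i=2 ⇒ NO

NO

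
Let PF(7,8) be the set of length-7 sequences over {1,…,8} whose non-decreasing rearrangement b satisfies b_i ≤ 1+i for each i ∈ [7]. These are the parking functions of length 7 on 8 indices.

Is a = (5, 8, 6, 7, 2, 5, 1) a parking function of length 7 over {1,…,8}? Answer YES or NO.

NO

Rearranged: b = (1, 2, 5, 5, 6, 7, 8).
  b_1=1 ≤ 2
  b_2=2 ≤ 3
  b_3=5 > 4
  fails at i=3 ⇒ NO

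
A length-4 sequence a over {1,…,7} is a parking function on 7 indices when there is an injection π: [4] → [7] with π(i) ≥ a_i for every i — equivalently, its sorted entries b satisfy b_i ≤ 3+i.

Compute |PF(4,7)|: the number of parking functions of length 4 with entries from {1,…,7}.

2048

|PF(4,7)| = 4·8^3 = 4 · 512 = 2048 (Konheim–Weiss)
Check (1,2,6,1) → sorted (1,1,2,6): b_i ≤ 3+i ∀i, a PF.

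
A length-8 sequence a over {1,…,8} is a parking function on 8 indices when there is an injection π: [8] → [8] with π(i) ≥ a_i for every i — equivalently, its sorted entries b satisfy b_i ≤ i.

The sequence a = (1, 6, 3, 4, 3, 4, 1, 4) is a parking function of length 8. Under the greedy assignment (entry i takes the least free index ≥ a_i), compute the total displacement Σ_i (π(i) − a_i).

Σπ = 36 ({1..8} each once); Σa = 1+6+3+4+3+4+1+4 = 26; disp = 36−26 = 10.

10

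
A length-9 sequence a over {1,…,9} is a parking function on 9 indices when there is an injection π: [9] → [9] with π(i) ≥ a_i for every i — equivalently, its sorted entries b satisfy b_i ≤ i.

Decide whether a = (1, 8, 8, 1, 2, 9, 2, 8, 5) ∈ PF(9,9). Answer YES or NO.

NO

Rearranged: b = (1, 1, 2, 2, 5, 8, 8, 8, 9).
  b_1=1 ≤ 1
  b_2=1 ≤ 2
  b_3=2 ≤ 3
  b_4=2 ≤ 4
  b_5=5 ≤ 5
  b_6=8 > 6
  fails at i=6 ⇒ NO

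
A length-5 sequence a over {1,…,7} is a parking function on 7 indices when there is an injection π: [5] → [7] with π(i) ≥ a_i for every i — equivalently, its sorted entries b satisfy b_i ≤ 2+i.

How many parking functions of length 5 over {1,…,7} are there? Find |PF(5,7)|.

|PF(5,7)| = (7−5+1)·(7+1)^(5−1) = 3×4096 = 12288 (Konheim–Weiss)
Check (1,6,2,2,5) → sorted (1,2,2,5,6): b_i ≤ 2+i ∀i, a PF.

12288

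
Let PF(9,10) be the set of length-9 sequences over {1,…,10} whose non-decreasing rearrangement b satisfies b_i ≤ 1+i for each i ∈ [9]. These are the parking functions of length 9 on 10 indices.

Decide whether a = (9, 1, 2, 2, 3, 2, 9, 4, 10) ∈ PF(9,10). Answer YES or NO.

Sorted: b = (1, 2, 2, 2, 3, 4, 9, 9, 10).
  b_1=1 ≤ 2
  b_2=2 ≤ 3
  b_3=2 ≤ 4
  b_4=2 ≤ 5
  b_5=3 ≤ 6
  b_6=4 ≤ 7
  b_7=9 > 8
  fails at i=7 ⇒ NO

NO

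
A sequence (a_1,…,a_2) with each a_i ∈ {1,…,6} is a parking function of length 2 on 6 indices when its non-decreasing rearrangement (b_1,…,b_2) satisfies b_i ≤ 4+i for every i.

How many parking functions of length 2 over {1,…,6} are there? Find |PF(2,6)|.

Count = (6+1−2)·(6+1)^{2−1} = 5 · 7 = 35 (Konheim–Weiss)
E.g. (2,4) → sorted (2,4): b_i ≤ 4+i ∀i, a PF.

35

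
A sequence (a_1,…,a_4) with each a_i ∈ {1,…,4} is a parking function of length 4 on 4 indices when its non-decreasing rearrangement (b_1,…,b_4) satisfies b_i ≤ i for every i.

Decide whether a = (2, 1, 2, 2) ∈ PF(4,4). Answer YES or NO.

YES

Rearranged: b = (1, 2, 2, 2).
  b_1=1 ≤ 1
  b_2=2 ≤ 2
  b_3=2 ≤ 3
  b_4=2 ≤ 4
All bounds hold ⇒ YES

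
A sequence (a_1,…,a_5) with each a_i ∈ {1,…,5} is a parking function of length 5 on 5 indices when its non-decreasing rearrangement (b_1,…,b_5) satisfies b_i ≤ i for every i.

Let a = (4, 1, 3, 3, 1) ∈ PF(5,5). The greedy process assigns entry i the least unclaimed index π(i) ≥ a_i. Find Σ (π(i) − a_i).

Σπ = 5·6/2 = 15 (π permutes [5]); Σa = 4+1+3+3+1 = 12; disp = 15−12 = 3.

3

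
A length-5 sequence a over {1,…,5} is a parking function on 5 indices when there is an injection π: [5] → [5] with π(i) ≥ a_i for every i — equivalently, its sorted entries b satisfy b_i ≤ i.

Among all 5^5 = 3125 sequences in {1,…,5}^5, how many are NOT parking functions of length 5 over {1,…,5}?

Count = (5+1−5)·(5+1)^{5−1} = 1 · 1296 = 1296 [KW]
E.g. (3,3,5,5,2) → sorted (2,3,3,5,5): b_1=2>1, not a PF.
Total 3125; non-PF = 3125−1296 = 1829

1829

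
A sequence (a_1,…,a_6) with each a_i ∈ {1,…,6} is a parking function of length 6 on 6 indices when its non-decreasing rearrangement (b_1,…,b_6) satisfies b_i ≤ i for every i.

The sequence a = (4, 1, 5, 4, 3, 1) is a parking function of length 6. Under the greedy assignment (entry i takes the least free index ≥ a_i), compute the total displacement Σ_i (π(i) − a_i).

Σπ = 6·7/2 = 21 (π permutes [6]); Σa = 4+1+5+4+3+1 = 18; disp = 21−18 = 3.

3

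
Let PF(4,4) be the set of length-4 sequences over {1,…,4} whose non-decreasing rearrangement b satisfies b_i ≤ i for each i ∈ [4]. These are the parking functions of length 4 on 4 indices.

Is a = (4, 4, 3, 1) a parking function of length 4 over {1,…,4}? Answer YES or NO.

Order a: b = (1, 3, 4, 4).
  b_1=1 ≤ 1
  b_2=3 > 2
  fails at i=2 ⇒ NO

NO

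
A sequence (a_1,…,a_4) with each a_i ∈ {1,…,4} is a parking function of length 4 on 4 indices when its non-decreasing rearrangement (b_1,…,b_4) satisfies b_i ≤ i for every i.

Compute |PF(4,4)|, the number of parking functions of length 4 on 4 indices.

#PF = (5−4)·5^(4−1) = 1×125 = 125 (Pollak)
One tuple (1,1,3,4) → sorted (1,1,3,4): b_i ≤ i ∀i, a PF.

125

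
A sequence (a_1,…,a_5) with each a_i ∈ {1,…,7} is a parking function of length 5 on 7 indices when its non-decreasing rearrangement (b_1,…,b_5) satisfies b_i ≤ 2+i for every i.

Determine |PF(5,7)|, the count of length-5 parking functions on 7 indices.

12288

Count = (7−5+1)·(7+1)^(5−1) = 3·4096 = 12288
Check (4,4,3,7,6) → sorted (3,4,4,6,7): b_i ≤ 2+i ∀i, a PF.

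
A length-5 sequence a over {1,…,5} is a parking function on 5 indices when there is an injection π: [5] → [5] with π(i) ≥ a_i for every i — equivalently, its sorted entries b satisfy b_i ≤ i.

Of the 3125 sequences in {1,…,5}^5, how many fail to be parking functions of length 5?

1829

|PF| = (6−5)·6^(5−1) = 1·1296 = 1296 (Konheim–Weiss)
Check (3,5,5,5,5) → sorted (3,5,5,5,5): b_1=3>1, not a PF.
Total 3125; non-PF = 3125−1296 = 1829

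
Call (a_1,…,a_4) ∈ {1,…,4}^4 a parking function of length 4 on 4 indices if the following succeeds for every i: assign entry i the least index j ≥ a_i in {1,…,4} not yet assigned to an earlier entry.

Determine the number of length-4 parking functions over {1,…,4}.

#PF = (4−4+1)·(4+1)^(4−1) = 1 · 125 = 125 (Konheim–Weiss)
One tuple (2,3,1,3) → sorted (1,2,3,3): b_i ≤ i ∀i, a PF.

125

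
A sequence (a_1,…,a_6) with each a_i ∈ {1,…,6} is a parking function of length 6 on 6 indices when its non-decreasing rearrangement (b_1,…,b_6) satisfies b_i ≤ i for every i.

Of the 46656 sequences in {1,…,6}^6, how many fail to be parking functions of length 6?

|PF(6,6)| = (7−6)·7^(6−1) = 1·16807 = 16807 [KW]
Example (2,5,6,6,6,4) → sorted (2,4,5,6,6,6): b_1=2>1, not a PF.
6^6 − 16807 = 46656 − 16807 = 29849

29849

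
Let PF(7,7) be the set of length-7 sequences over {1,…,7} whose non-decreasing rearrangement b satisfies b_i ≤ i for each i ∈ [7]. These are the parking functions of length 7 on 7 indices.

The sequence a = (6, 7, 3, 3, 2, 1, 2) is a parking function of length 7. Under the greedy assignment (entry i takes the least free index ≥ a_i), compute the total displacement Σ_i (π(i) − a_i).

4

Σπ = 28 ({1..7} each once); Σa = 6+7+3+3+2+1+2 = 24; disp = 28−24 = 4.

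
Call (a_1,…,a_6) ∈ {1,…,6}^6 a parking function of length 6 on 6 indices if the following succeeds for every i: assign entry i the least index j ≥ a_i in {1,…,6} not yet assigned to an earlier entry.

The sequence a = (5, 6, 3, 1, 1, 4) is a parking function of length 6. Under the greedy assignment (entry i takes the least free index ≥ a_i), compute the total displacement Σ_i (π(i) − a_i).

Σπ = 6·7/2 = 21 (π permutes [6]); Σa = 5+6+3+1+1+4 = 20; disp = 21−20 = 1.

1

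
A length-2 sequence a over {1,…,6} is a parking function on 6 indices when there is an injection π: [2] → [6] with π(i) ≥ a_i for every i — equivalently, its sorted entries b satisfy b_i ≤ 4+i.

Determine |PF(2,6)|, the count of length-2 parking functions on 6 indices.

|PF| = (6−2+1)·(6+1)^(2−1) = 5·7 = 35 [KW]
Example (4,4) → sorted (4,4): b_i ≤ 4+i ∀i, a PF.

35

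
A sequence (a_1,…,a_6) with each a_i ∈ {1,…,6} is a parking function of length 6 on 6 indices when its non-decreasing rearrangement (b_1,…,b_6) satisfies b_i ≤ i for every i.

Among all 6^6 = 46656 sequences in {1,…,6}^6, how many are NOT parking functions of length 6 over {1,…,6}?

Count = (7−6)·7^(6−1) = 1×16807 = 16807 (Konheim–Weiss)
Check (3,4,4,4,4,3) → sorted (3,3,4,4,4,4): b_1=3>1, not a PF.
6^6 − 16807 = 46656 − 16807 = 29849

29849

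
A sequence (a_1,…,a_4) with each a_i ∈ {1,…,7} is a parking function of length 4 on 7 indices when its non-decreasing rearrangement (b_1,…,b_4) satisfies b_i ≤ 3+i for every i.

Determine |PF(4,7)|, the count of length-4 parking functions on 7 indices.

2048

#PF = 4·8^3 = 4×512 = 2048
Check (7,6,2,5) → sorted (2,5,6,7): b_i ≤ 3+i ∀i, a PF.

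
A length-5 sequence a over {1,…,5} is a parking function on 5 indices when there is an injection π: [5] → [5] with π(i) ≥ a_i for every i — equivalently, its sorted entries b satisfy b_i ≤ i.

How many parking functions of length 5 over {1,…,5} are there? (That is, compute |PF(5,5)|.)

1296

|PF| = 1·6^4 = 1·1296 = 1296 [KW]
E.g. (1,3,1,3,3) → sorted (1,1,3,3,3): b_i ≤ i ∀i, a PF.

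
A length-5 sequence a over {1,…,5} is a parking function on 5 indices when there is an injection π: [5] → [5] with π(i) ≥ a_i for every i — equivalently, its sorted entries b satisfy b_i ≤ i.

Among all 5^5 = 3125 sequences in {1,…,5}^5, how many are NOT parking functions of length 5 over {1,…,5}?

|PF| = (6−5)·6^(5−1) = 1 · 1296 = 1296 (Pollak)
One tuple (5,4,4,5,3) → sorted (3,4,4,5,5): b_1=3>1, not a PF.
5^5 − 1296 = 3125 − 1296 = 1829

1829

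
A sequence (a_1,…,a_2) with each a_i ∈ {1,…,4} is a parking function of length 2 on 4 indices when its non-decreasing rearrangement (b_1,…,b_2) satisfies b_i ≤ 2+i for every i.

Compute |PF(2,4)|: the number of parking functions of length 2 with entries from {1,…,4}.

#PF = (4−2+1)·(4+1)^(2−1) = 3·5 = 15 [KW]
E.g. (4,3) → sorted (3,4): b_i ≤ 2+i ∀i, a PF.

15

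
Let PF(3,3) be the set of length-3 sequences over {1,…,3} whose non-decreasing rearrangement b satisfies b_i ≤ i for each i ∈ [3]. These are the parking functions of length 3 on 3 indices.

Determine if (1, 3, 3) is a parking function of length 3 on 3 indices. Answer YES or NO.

Rearranged: b = (1, 3, 3).
  b_1=1 ≤ 1
  b_2=3 > 2
  fails at i=2 ⇒ NO

NO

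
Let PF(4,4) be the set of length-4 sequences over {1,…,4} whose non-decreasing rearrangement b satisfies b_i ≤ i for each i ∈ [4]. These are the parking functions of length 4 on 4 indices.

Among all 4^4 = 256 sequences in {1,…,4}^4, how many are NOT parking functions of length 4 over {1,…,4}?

|PF| = 1·5^3 = 1×125 = 125 [KW]
Example (2,3,2,2) → sorted (2,2,2,3): b_1=2>1, not a PF.
Total 256; non-PF = 256−125 = 131

131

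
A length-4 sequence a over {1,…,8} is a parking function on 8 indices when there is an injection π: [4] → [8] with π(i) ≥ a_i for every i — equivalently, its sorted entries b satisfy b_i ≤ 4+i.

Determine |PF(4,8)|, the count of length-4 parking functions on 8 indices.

3645

|PF| = (8+1−4)·(8+1)^{4−1} = 5·729 = 3645 [KW]
Check (2,5,7,6) → sorted (2,5,6,7): b_i ≤ 4+i ∀i, a PF.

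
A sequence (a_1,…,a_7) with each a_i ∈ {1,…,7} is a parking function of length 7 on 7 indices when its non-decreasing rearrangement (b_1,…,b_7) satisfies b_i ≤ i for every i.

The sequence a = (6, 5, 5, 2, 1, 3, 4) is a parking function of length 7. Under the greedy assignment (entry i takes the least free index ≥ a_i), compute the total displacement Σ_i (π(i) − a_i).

2

Σπ = 28 ({1..7} each once); Σa = 6+5+5+2+1+3+4 = 26; disp = 28−26 = 2.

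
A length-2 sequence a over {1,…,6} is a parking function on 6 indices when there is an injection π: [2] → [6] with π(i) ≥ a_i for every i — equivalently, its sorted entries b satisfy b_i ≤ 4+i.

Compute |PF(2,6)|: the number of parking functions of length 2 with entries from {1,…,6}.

35

#PF = (6+1−2)·(6+1)^{2−1} = 5 · 7 = 35 [KW]
Check (3,6) → sorted (3,6): b_i ≤ 4+i ∀i, a PF.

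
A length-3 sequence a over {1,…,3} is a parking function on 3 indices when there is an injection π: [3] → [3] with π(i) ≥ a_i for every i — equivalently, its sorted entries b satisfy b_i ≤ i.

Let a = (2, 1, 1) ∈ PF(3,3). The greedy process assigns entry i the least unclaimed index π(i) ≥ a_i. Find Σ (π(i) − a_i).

2

Σπ(i) = 1+…+3 = 6; Σa = 2+1+1 = 4; disp = 6−4 = 2.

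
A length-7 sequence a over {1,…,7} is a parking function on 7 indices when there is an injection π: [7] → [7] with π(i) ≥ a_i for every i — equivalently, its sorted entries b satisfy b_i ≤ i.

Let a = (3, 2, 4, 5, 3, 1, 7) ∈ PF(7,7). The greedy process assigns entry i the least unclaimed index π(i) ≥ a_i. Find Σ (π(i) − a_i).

Σπ(i) = 1+…+7 = 28; Σa = 3+2+4+5+3+1+7 = 25; disp = 28−25 = 3.

3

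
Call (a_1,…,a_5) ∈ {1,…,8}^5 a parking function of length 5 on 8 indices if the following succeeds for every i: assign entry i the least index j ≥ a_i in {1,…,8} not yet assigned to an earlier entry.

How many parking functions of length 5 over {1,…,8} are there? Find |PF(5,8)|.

#PF = (8+1−5)·(8+1)^{5−1} = 4·6561 = 26244 [KW]
Example (2,1,7,5,2) → sorted (1,2,2,5,7): b_i ≤ 3+i ∀i, a PF.

26244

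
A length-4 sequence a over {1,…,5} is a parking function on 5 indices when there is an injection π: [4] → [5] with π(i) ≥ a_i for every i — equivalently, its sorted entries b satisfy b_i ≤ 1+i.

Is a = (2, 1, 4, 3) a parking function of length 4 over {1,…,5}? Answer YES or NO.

Order a: b = (1, 2, 3, 4).
  b_1=1 ≤ 2
  b_2=2 ≤ 3
  b_3=3 ≤ 4
  b_4=4 ≤ 5
All bounds hold ⇒ YES

YES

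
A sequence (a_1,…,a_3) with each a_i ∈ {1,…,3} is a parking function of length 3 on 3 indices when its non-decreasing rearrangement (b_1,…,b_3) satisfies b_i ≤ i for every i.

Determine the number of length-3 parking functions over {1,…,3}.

|PF(3,3)| = (3+1−3)·(3+1)^{3−1} = 1·16 = 16 (Konheim–Weiss)
Example (1,3,2) → sorted (1,2,3): b_i ≤ i ∀i, a PF.

16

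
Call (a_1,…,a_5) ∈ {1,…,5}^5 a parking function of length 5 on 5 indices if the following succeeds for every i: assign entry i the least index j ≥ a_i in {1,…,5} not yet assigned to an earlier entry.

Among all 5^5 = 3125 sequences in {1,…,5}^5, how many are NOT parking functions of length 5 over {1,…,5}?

1829

Count = (5+1−5)·(5+1)^{5−1} = 1×1296 = 1296
Check (2,5,4,2,3) → sorted (2,2,3,4,5): b_1=2>1, not a PF.
5^5 − 1296 = 3125 − 1296 = 1829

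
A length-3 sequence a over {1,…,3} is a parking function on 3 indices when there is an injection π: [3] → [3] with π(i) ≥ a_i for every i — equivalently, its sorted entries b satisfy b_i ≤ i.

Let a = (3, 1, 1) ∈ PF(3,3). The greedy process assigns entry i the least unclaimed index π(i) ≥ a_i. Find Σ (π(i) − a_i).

1

Σπ = 3·4/2 = 6 (π permutes [3]); Σa = 3+1+1 = 5; disp = 6−5 = 1.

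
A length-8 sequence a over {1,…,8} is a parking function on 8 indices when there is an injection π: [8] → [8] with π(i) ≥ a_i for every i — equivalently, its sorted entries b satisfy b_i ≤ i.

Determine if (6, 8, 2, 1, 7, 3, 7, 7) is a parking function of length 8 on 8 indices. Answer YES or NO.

Order a: b = (1, 2, 3, 6, 7, 7, 7, 8).
  b_1=1 ≤ 1
  b_2=2 ≤ 2
  b_3=3 ≤ 3
  b_4=6 > 4
  fails at i=4 ⇒ NO

NO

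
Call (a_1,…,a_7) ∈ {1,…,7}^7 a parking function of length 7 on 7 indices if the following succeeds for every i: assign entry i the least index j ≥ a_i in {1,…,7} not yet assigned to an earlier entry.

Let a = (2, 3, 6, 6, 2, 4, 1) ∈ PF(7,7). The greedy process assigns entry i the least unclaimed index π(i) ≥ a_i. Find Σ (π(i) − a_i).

Σπ(i) = 1+…+7 = 28; Σa = 2+3+6+6+2+4+1 = 24; disp = 28−24 = 4.

4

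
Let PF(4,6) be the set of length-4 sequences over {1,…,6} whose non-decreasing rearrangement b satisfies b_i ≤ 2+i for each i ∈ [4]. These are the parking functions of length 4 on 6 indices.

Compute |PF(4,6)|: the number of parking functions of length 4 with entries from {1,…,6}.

1029

#PF = (7−4)·7^(4−1) = 3×343 = 1029 (Konheim–Weiss)
E.g. (2,2,5,5) → sorted (2,2,5,5): b_i ≤ 2+i ∀i, a PF.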